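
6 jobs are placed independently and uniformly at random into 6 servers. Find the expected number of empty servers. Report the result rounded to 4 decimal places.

Let Xⱼ=1 if server j is empty. P(Xⱼ=1) = ((6-1)/6)^6 = 15625/46656.
By linearity, E[#empty] = 6·15625/46656 = 15625/7776.
≈ 2.0094

2.0094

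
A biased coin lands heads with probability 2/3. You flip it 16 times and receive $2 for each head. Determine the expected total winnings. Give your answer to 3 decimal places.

E[#heads] = 16·2/3 = 32/3 (linearity over flips).
E[winnings] = 2·32/3 = 64/3.
≈ 21.333

$21.333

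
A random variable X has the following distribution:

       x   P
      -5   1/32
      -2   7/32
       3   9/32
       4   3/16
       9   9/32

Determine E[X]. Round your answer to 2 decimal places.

3.53

E[X] = (1/32)·(-5) + (7/32)·(-2) + (9/32)·3 + (3/16)·4 + (9/32)·9
     = 113/32 ≈ 3.53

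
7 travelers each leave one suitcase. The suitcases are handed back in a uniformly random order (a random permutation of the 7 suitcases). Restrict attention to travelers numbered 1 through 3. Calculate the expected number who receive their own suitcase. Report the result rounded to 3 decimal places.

Let Xᵢ = 1 if person i gets their own suitcase. For each i, P(Xᵢ=1) = 1/7.
By linearity of expectation, E[X₁+…+X_3] = 3·(1/7) = 3/7.
≈ 0.429

0.429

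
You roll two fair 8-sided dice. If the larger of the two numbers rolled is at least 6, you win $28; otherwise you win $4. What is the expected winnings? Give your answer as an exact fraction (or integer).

E[payout] = (25/64)·4 + (39/64)·28 = 149/8

149/8 dollars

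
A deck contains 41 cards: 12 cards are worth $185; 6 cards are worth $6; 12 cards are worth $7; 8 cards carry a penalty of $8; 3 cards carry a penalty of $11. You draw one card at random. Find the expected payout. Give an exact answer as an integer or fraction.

E[payout] = (12/41)·185 + (6/41)·6 + (12/41)·7 + (8/41)·(-8) + (3/41)·(-11) = 2243/41

2243/41 dollars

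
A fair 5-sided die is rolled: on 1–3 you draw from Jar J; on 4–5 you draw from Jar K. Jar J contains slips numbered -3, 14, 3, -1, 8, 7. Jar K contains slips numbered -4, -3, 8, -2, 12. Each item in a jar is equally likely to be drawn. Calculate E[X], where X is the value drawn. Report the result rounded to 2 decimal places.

E[X | Jar J] = (-3 + 14 + 3 − 1 + 8 + 7)/6 = 14/3
E[X | Jar K] = (-4 − 3 + 8 − 2 + 12)/5 = 11/5
E[X] = (3/5)·14/3 + (2/5)·11/5 = 92/25 ≈ 3.68

3.68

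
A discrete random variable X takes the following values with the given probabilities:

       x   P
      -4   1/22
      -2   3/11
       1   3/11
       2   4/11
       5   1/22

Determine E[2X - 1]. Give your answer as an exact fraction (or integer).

0

E[2x-1] = (1/22)·(-9) + (3/11)·(-5) + (3/11)·1 + (4/11)·3 + (1/22)·9
     = 0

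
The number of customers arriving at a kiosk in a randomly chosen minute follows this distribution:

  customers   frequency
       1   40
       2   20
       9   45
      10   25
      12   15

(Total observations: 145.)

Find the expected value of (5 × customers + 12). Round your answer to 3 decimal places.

Total = 145, so P(customers=1) = 40/145, etc.
E[5x+12] = (8/29)·17 + (4/29)·22 + (9/29)·57 + (5/29)·62 + (3/29)·72
     = 1263/29 ≈ 43.552

43.552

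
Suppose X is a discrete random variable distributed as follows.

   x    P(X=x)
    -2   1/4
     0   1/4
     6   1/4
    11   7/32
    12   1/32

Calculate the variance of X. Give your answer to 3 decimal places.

E[X] = (1/4)·(-2) + (1/4)·0 + (1/4)·6 + (7/32)·11 + (1/32)·12 = 121/32
E[X²] = (1/4)·4 + (1/4)·0 + (1/4)·36 + (7/32)·121 + (1/32)·144 = 1311/32
Var(X) = 1311/32 − (121/32)² = 27311/1024 ≈ 26.671

26.671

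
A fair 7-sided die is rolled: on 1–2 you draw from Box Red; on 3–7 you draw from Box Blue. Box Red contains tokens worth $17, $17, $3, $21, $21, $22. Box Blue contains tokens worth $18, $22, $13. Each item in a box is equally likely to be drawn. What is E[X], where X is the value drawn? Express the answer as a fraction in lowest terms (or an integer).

E[X | Box Red] = (17 + 17 + 3 + 21 + 21 + 22)/6 = 101/6
E[X | Box Blue] = (18 + 22 + 13)/3 = 53/3
E[X] = (2/7)·101/6 + (5/7)·53/3 = 122/7

122/7 dollars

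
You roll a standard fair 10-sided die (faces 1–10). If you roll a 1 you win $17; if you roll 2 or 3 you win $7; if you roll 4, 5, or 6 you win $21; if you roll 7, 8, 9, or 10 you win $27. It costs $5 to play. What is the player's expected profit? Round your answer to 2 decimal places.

E[payout] = (1/5)·7 + (1/10)·17 + (3/10)·21 + (2/5)·27 = 101/5
Expected profit = 101/5 − 5 = 76/5 ≈ $15.20

$15.20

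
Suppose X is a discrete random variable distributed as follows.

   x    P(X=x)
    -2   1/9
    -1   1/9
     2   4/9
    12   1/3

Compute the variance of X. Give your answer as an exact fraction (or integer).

2396/81

E[X] = (1/9)·(-2) + (1/9)·(-1) + (4/9)·2 + (1/3)·12 = 41/9
E[X²] = (1/9)·4 + (1/9)·1 + (4/9)·4 + (1/3)·144 = 151/3
Var(X) = 151/3 − (41/9)² = 2396/81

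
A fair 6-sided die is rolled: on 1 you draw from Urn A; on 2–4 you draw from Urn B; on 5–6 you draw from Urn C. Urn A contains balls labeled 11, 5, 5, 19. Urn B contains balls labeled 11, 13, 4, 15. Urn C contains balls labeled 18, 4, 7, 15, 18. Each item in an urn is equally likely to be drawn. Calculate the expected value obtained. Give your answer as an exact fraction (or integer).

447/40

E[X | Urn A] = (11 + 5 + 5 + 19)/4 = 10
E[X | Urn B] = (11 + 13 + 4 + 15)/4 = 43/4
E[X | Urn C] = (18 + 4 + 7 + 15 + 18)/5 = 62/5
E[X] = (1/6)·10 + (1/2)·43/4 + (1/3)·62/5 = 447/40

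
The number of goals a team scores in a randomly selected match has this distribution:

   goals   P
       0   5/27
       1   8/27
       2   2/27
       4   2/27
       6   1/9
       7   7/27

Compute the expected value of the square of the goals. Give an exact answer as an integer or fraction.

499/27

E[X²] = (5/27)·0 + (8/27)·1 + (2/27)·4 + (2/27)·16 + (1/9)·36 + (7/27)·49
     = 499/27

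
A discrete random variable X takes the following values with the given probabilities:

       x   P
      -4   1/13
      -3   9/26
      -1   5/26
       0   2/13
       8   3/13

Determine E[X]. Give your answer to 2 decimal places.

0.31

E[X] = (1/13)·(-4) + (9/26)·(-3) + (5/26)·(-1) + (2/13)·0 + (3/13)·8
     = 4/13 ≈ 0.31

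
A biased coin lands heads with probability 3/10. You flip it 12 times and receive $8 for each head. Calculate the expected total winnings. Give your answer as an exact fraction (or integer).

144/5 dollars

E[#heads] = 12·3/10 = 18/5 (linearity over flips).
E[winnings] = 8·18/5 = 144/5.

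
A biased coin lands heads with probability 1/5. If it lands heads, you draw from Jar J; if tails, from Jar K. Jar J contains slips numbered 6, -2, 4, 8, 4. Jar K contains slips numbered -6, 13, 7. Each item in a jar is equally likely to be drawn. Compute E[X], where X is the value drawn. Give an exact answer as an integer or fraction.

68/15

E[X | Jar J] = (6 − 2 + 4 + 8 + 4)/5 = 4
E[X | Jar K] = (-6 + 13 + 7)/3 = 14/3
E[X] = (1/5)·4 + (4/5)·14/3 = 68/15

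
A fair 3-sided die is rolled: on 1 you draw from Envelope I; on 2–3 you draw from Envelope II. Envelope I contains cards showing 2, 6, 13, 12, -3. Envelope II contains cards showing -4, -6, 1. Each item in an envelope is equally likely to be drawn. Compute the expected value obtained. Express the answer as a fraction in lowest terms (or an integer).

E[X | Envelope I] = (2 + 6 + 13 + 12 − 3)/5 = 6
E[X | Envelope II] = (-4 − 6 + 1)/3 = -3
E[X] = (1/3)·6 + (2/3)·(-3) = 0

0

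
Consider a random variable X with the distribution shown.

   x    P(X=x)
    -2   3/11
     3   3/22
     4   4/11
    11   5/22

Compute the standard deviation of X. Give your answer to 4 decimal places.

E[X] = 42/11, E[X²] = 392/11
Var(X) = E[X²] − (E[X])² = 392/11 − 1764/121 = 2548/121
SD(X) = √(2548/121) ≈ 4.5889

4.5889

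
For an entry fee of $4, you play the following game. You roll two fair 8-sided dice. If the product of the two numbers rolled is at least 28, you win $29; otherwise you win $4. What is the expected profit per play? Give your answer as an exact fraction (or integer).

E[payout] = (45/64)·4 + (19/64)·29 = 731/64
Expected profit = 731/64 − 4 = 475/64

475/64 dollars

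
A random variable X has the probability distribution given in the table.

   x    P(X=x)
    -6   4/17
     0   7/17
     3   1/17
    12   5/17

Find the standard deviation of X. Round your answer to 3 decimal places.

E[X] = 39/17, E[X²] = 873/17
Var(X) = E[X²] − (E[X])² = 873/17 − 1521/289 = 13320/289
SD(X) = √(13320/289) ≈ 6.789

6.789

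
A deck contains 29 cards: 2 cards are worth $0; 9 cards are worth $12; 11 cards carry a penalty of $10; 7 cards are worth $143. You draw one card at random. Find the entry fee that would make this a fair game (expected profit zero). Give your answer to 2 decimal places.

$34.45

E[payout] = (2/29)·0 + (9/29)·12 + (11/29)·(-10) + (7/29)·143 = 999/29
Fair fee = E[payout] = 999/29 ≈ $34.45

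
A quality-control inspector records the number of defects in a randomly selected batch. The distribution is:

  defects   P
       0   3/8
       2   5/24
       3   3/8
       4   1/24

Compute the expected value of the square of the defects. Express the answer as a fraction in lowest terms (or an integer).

39/8

E[X²] = (3/8)·0 + (5/24)·4 + (3/8)·9 + (1/24)·16
     = 39/8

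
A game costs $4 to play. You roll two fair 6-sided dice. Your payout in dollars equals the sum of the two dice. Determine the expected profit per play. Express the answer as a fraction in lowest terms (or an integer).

$3

Distribution of the sum of the two dice: 2 w.p. 1/36, 3 w.p. 1/18, 4 w.p. 1/12, 5 w.p. 1/9, 6 w.p. 5/36, 7 w.p. 1/6, …
E[payout] = (1/36)·2 + (1/18)·3 + (1/12)·4 + (1/9)·5 + (5/36)·6 + (1/6)·7 + (5/36)·8 + (1/9)·9 + (1/12)·10 + (1/18)·11 + (1/36)·12 = 7
Expected profit = 7 − 4 = 3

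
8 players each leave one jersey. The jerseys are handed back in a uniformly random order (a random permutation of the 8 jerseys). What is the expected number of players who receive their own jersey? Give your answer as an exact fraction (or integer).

Let Xᵢ = 1 if person i gets their own jersey. For each i, P(Xᵢ=1) = 1/8.
By linearity of expectation, E[X₁+…+X_8] = 8·(1/8) = 1.

1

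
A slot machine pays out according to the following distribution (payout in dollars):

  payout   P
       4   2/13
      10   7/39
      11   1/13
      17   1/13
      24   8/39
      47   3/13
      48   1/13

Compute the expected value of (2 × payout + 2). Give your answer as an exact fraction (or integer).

1952/39

E[2x+2] = (2/13)·10 + (7/39)·22 + (1/13)·24 + (1/13)·36 + (8/39)·50 + (3/13)·96 + (1/13)·98
     = 1952/39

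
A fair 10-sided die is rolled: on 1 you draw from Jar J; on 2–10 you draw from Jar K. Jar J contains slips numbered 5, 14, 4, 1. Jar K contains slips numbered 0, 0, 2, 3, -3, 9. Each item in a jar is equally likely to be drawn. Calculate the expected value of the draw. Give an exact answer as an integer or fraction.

E[X | Jar J] = (5 + 14 + 4 + 1)/4 = 6
E[X | Jar K] = (0 + 0 + 2 + 3 − 3 + 9)/6 = 11/6
E[X] = (1/10)·6 + (9/10)·11/6 = 9/4

9/4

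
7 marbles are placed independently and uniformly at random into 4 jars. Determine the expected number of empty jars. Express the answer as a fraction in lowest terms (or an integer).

Let Xⱼ=1 if jar j is empty. P(Xⱼ=1) = ((4-1)/4)^7 = 2187/16384.
By linearity, E[#empty] = 4·2187/16384 = 2187/4096.

2187/4096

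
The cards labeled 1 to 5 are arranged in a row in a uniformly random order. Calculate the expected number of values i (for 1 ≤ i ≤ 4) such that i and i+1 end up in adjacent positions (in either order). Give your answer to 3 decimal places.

For each i ∈ {1,…,4}, let Xᵢ = 1 if i and i+1 are adjacent. P(Xᵢ=1) = 2·(5−1)!/5! = 2/5.
By linearity, E[ΣXᵢ] = (4)·(2/5) = 8/5.
≈ 1.600

1.600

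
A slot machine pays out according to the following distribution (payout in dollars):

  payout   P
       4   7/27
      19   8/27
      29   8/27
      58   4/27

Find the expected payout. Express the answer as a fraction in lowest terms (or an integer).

644/27 dollars

E[X] = (7/27)·4 + (8/27)·19 + (8/27)·29 + (4/27)·58
     = 644/27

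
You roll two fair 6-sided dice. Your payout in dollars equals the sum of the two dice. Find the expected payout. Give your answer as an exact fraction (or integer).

$7

Distribution of the sum of the two dice: 2 w.p. 1/36, 3 w.p. 1/18, 4 w.p. 1/12, 5 w.p. 1/9, 6 w.p. 5/36, 7 w.p. 1/6, …
E[payout] = (1/36)·2 + (1/18)·3 + (1/12)·4 + (1/9)·5 + (5/36)·6 + (1/6)·7 + (5/36)·8 + (1/9)·9 + (1/12)·10 + (1/18)·11 + (1/36)·12 = 7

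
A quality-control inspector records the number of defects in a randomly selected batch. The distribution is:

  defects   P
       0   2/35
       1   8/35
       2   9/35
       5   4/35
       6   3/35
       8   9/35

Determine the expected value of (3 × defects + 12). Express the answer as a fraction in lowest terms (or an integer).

E[3x+12] = (2/35)·12 + (8/35)·15 + (9/35)·18 + (4/35)·27 + (3/35)·30 + (9/35)·36
     = 828/35

828/35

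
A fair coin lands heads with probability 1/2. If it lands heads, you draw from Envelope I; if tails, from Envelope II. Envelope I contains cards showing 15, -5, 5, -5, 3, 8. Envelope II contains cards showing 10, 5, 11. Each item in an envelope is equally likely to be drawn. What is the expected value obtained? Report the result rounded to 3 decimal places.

E[X | Envelope I] = (15 − 5 + 5 − 5 + 3 + 8)/6 = 7/2
E[X | Envelope II] = (10 + 5 + 11)/3 = 26/3
E[X] = (1/2)·7/2 + (1/2)·26/3 = 73/12 ≈ 6.083

6.083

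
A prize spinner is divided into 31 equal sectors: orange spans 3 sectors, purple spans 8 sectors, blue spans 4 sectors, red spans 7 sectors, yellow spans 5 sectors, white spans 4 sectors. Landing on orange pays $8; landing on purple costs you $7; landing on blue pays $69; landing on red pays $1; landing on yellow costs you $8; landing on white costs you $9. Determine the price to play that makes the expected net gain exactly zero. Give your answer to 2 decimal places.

E[payout] = (3/31)·8 + (8/31)·(-7) + (4/31)·69 + (7/31)·1 + (5/31)·(-8) + (4/31)·(-9) = 175/31
Fair fee = E[payout] = 175/31 ≈ $5.65

$5.65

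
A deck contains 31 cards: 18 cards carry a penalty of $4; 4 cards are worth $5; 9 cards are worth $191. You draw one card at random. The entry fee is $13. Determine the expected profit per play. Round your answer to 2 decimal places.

E[payout] = (18/31)·(-4) + (4/31)·5 + (9/31)·191 = 1667/31
Expected profit = 1667/31 − 13 = 1264/31 ≈ $40.77

$40.77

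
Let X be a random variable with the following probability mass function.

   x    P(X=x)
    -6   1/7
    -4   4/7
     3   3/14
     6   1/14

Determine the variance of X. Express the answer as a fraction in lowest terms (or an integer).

E[X] = (1/7)·(-6) + (4/7)·(-4) + (3/14)·3 + (1/14)·6 = -29/14
E[X²] = (1/7)·36 + (4/7)·16 + (3/14)·9 + (1/14)·36 = 263/14
Var(X) = 263/14 − (-29/14)² = 2841/196

2841/196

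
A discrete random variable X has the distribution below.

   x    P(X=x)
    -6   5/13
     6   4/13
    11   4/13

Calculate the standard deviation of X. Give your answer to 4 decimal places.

7.3218

E[X] = 38/13, E[X²] = 808/13
Var(X) = E[X²] − (E[X])² = 808/13 − 1444/169 = 9060/169
SD(X) = √(9060/169) ≈ 7.3218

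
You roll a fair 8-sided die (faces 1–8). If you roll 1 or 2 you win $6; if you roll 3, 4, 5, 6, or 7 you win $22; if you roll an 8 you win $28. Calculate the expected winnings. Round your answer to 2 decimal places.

$18.75

E[payout] = (1/4)·6 + (5/8)·22 + (1/8)·28 = 75/4
≈ $18.75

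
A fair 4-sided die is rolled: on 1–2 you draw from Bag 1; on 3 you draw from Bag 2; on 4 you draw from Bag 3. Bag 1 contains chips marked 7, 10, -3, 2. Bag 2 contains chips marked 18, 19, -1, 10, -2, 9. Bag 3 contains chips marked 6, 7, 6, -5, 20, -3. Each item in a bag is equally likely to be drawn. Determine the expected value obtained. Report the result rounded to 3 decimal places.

5.500

E[X | Bag 1] = (7 + 10 − 3 + 2)/4 = 4
E[X | Bag 2] = (18 + 19 − 1 + 10 − 2 + 9)/6 = 53/6
E[X | Bag 3] = (6 + 7 + 6 − 5 + 20 − 3)/6 = 31/6
E[X] = (1/2)·4 + (1/4)·53/6 + (1/4)·31/6 = 11/2 ≈ 5.500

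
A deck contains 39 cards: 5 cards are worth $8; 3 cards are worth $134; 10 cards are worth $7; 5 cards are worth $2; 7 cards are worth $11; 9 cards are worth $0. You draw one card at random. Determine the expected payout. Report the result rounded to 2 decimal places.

E[payout] = (5/39)·8 + (3/39)·134 + (10/39)·7 + (5/39)·2 + (7/39)·11 + (9/39)·0 = 599/39
≈ $15.36

$15.36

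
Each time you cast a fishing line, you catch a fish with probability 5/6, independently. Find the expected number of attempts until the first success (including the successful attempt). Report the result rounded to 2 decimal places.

For a geometric distribution, E[trials] = 1/p = 1/(5/6) = 6/5.
≈ 1.20

1.20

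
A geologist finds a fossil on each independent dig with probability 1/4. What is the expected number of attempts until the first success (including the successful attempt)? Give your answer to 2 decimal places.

4.00

For a geometric distribution, E[trials] = 1/p = 1/(1/4) = 4.
≈ 4.00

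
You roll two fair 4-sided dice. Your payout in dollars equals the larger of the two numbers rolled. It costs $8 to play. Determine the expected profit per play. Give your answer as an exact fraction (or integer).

-39/8 dollars

Distribution of the larger of the two numbers rolled: 1 w.p. 1/16, 2 w.p. 3/16, 3 w.p. 5/16, 4 w.p. 7/16
E[payout] = (1/16)·1 + (3/16)·2 + (5/16)·3 + (7/16)·4 = 25/8
Expected profit = 25/8 − 8 = -39/8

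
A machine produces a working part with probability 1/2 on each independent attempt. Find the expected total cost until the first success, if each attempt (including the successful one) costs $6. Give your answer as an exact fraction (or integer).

E[#attempts] = 1/p = 2; E[cost] = 6·2 = 12.

$12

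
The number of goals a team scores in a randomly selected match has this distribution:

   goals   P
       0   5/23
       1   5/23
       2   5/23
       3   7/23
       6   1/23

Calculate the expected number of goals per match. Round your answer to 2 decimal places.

1.83

E[X] = (5/23)·0 + (5/23)·1 + (5/23)·2 + (7/23)·3 + (1/23)·6
     = 42/23 ≈ 1.83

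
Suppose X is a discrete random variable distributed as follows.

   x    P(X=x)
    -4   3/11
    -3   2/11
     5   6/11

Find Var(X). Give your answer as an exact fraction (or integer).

2232/121

E[X] = (3/11)·(-4) + (2/11)·(-3) + (6/11)·5 = 12/11
E[X²] = (3/11)·16 + (2/11)·9 + (6/11)·25 = 216/11
Var(X) = 216/11 − (12/11)² = 2232/121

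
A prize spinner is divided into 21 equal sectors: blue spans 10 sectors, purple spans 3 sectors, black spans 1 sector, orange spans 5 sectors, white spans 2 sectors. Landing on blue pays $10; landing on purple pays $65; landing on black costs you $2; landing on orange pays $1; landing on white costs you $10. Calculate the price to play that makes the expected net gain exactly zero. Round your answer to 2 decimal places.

$13.24

E[payout] = (10/21)·10 + (3/21)·65 + (1/21)·(-2) + (5/21)·1 + (2/21)·(-10) = 278/21
Fair fee = E[payout] = 278/21 ≈ $13.24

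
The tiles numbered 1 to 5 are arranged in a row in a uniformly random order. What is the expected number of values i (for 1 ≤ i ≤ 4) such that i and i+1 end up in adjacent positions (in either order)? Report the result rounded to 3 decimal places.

For each i ∈ {1,…,4}, let Xᵢ = 1 if i and i+1 are adjacent. P(Xᵢ=1) = 2·(5−1)!/5! = 2/5.
By linearity, E[ΣXᵢ] = (4)·(2/5) = 8/5.
≈ 1.600

1.600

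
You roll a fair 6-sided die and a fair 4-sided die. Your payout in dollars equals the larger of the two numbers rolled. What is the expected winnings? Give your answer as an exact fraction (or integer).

47/12 dollars

Distribution of the larger of the two numbers rolled: 1 w.p. 1/24, 2 w.p. 1/8, 3 w.p. 5/24, 4 w.p. 7/24, 5 w.p. 1/6, 6 w.p. 1/6
E[payout] = (1/24)·1 + (1/8)·2 + (5/24)·3 + (7/24)·4 + (1/6)·5 + (1/6)·6 = 47/12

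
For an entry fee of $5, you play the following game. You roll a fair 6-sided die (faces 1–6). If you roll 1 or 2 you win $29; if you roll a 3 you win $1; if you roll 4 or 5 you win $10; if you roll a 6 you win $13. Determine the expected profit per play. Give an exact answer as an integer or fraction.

E[payout] = (1/6)·1 + (1/3)·10 + (1/6)·13 + (1/3)·29 = 46/3
Expected profit = 46/3 − 5 = 31/3

31/3 dollars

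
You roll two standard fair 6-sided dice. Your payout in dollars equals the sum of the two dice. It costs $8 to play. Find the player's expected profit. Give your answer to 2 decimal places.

-$1.00

Distribution of the sum of the two dice: 2 w.p. 1/36, 3 w.p. 1/18, 4 w.p. 1/12, 5 w.p. 1/9, 6 w.p. 5/36, 7 w.p. 1/6, …
E[payout] = (1/36)·2 + (1/18)·3 + (1/12)·4 + (1/9)·5 + (5/36)·6 + (1/6)·7 + (5/36)·8 + (1/9)·9 + (1/12)·10 + (1/18)·11 + (1/36)·12 = 7
Expected profit = 7 − 8 = -1 ≈ -$1.00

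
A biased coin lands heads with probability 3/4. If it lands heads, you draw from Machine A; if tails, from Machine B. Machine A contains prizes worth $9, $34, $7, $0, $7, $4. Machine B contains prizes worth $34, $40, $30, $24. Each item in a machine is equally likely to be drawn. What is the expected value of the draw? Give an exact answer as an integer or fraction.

125/8 dollars

E[X | Machine A] = (9 + 34 + 7 + 0 + 7 + 4)/6 = 61/6
E[X | Machine B] = (34 + 40 + 30 + 24)/4 = 32
E[X] = (3/4)·61/6 + (1/4)·32 = 125/8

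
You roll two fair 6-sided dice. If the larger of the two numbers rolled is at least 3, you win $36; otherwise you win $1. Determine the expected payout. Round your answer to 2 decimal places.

E[payout] = (1/9)·1 + (8/9)·36 = 289/9
≈ $32.11

$32.11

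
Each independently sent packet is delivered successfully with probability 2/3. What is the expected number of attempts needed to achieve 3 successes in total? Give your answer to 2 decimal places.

By linearity (sum of 3 independent geometric waits), E[trials] = 3/p = 3/(2/3) = 9/2.
≈ 4.50

4.50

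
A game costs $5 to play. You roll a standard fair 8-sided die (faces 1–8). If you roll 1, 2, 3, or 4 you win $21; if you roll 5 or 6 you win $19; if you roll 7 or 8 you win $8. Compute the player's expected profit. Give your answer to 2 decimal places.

$12.25

E[payout] = (1/4)·8 + (1/4)·19 + (1/2)·21 = 69/4
Expected profit = 69/4 − 5 = 49/4 ≈ $12.25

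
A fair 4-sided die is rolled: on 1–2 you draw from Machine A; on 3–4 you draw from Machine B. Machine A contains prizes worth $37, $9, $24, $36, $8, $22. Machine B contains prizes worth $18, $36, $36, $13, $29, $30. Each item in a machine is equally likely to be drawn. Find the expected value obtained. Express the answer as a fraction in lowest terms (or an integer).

149/6 dollars

E[X | Machine A] = (37 + 9 + 24 + 36 + 8 + 22)/6 = 68/3
E[X | Machine B] = (18 + 36 + 36 + 13 + 29 + 30)/6 = 27
E[X] = (1/2)·68/3 + (1/2)·27 = 149/6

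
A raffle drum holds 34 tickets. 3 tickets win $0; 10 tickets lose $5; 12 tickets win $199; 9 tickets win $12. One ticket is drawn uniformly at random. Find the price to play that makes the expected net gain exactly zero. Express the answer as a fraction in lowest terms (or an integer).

1223/17 dollars

E[payout] = (3/34)·0 + (10/34)·(-5) + (12/34)·199 + (9/34)·12 = 1223/17
Fair fee = E[payout] = 1223/17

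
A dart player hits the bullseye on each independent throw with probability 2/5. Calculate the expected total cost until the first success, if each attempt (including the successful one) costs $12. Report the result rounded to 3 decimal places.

$30.000

E[#attempts] = 1/p = 5/2; E[cost] = 12·5/2 = 30.
≈ 30.000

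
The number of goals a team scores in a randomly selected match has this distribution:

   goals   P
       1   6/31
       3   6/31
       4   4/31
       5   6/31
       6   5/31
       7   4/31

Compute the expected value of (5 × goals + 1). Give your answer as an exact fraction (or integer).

671/31

E[5x+1] = (6/31)·6 + (6/31)·16 + (4/31)·21 + (6/31)·26 + (5/31)·31 + (4/31)·36
     = 671/31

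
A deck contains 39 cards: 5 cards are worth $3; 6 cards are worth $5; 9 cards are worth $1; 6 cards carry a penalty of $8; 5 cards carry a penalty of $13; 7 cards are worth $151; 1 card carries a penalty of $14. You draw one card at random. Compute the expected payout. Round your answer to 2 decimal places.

E[payout] = (5/39)·3 + (6/39)·5 + (9/39)·1 + (6/39)·(-8) + (5/39)·(-13) + (7/39)·151 + (1/39)·(-14) = 328/13
≈ $25.23

$25.23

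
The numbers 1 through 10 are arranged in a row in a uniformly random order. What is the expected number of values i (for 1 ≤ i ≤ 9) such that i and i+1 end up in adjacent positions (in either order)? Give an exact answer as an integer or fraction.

For each i ∈ {1,…,9}, let Xᵢ = 1 if i and i+1 are adjacent. P(Xᵢ=1) = 2·(10−1)!/10! = 2/10.
By linearity, E[ΣXᵢ] = (9)·(2/10) = 9/5.

9/5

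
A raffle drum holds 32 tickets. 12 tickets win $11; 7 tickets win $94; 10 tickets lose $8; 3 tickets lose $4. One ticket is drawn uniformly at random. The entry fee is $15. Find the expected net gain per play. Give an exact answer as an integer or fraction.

109/16 dollars

E[payout] = (12/32)·11 + (7/32)·94 + (10/32)·(-8) + (3/32)·(-4) = 349/16
Expected profit = 349/16 − 15 = 109/16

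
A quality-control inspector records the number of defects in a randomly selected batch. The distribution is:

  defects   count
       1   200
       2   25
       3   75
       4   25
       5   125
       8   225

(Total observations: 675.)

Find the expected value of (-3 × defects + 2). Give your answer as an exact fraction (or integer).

-34/3

Total = 675, so P(defects=1) = 200/675, etc.
E[-3x+2] = (8/27)·(-1) + (1/27)·(-4) + (1/9)·(-7) + (1/27)·(-10) + (5/27)·(-13) + (1/3)·(-22)
     = -34/3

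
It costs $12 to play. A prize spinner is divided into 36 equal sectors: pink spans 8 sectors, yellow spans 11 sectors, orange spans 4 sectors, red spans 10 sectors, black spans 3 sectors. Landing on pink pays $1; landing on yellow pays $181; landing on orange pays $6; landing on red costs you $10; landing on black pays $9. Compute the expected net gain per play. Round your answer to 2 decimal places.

$42.17

E[payout] = (8/36)·1 + (11/36)·181 + (4/36)·6 + (10/36)·(-10) + (3/36)·9 = 325/6
Expected profit = 325/6 − 12 = 253/6 ≈ $42.17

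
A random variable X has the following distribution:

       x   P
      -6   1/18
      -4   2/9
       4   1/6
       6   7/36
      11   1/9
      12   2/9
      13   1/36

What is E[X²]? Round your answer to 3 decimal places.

E[X²] = (1/18)·36 + (2/9)·16 + (1/6)·16 + (7/36)·36 + (1/9)·121 + (2/9)·144 + (1/36)·169
     = 2353/36 ≈ 65.361

65.361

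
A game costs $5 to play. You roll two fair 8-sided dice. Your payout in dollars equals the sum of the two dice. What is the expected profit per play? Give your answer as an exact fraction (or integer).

$4

Distribution of the sum of the two dice: 2 w.p. 1/64, 3 w.p. 1/32, 4 w.p. 3/64, 5 w.p. 1/16, 6 w.p. 5/64, 7 w.p. 3/32, …
E[payout] = (1/64)·2 + (1/32)·3 + (3/64)·4 + (1/16)·5 + (5/64)·6 + (3/32)·7 + (7/64)·8 + (1/8)·9 + (7/64)·10 + (3/32)·11 + (5/64)·12 + (1/16)·13 + (3/64)·14 + (1/32)·15 + (1/64)·16 = 9
Expected profit = 9 − 5 = 4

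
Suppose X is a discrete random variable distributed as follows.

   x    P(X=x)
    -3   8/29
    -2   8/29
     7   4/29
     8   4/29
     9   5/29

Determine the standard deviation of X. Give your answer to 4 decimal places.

5.3023

E[X] = 65/29, E[X²] = 961/29
Var(X) = E[X²] − (E[X])² = 961/29 − 4225/841 = 23644/841
SD(X) = √(23644/841) ≈ 5.3023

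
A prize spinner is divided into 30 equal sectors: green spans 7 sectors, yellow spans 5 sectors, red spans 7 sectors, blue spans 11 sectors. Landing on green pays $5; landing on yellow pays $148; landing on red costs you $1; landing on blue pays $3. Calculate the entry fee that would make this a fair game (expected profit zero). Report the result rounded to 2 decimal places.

E[payout] = (7/30)·5 + (5/30)·148 + (7/30)·(-1) + (11/30)·3 = 267/10
Fair fee = E[payout] = 267/10 ≈ $26.70

$26.70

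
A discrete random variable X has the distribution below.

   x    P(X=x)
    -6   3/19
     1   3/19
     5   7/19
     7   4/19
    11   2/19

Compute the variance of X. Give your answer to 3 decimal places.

24.532

E[X] = (3/19)·(-6) + (3/19)·1 + (7/19)·5 + (4/19)·7 + (2/19)·11 = 70/19
E[X²] = (3/19)·36 + (3/19)·1 + (7/19)·25 + (4/19)·49 + (2/19)·121 = 724/19
Var(X) = 724/19 − (70/19)² = 8856/361 ≈ 24.532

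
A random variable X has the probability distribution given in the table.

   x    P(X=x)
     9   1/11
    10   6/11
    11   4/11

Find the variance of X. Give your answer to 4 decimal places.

E[X] = (1/11)·9 + (6/11)·10 + (4/11)·11 = 113/11
E[X²] = (1/11)·81 + (6/11)·100 + (4/11)·121 = 1165/11
Var(X) = 1165/11 − (113/11)² = 46/121 ≈ 0.3802

0.3802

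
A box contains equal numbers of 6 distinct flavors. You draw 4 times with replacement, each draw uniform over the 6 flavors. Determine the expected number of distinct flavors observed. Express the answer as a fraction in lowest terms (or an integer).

671/216

Let Xⱼ=1 if type j appears at least once. P(Xⱼ=1) = 1 − ((6−1)/6)^4 = 671/1296.
E[#distinct] = 6·671/1296 = 671/216.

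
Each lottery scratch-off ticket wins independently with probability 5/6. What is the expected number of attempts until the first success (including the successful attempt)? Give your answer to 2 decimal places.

1.20

For a geometric distribution, E[trials] = 1/p = 1/(5/6) = 6/5.
≈ 1.20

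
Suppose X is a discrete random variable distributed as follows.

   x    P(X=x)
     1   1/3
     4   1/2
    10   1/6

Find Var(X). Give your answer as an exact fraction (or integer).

9

E[X] = (1/3)·1 + (1/2)·4 + (1/6)·10 = 4
E[X²] = (1/3)·1 + (1/2)·16 + (1/6)·100 = 25
Var(X) = 25 − (4)² = 9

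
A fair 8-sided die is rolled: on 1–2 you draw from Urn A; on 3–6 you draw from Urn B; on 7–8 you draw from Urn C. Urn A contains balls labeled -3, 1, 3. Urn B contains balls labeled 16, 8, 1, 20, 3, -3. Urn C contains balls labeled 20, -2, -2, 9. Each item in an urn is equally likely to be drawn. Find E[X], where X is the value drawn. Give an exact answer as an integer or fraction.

E[X | Urn A] = (-3 + 1 + 3)/3 = 1/3
E[X | Urn B] = (16 + 8 + 1 + 20 + 3 − 3)/6 = 15/2
E[X | Urn C] = (20 − 2 − 2 + 9)/4 = 25/4
E[X] = (1/4)·1/3 + (1/2)·15/2 + (1/4)·25/4 = 259/48

259/48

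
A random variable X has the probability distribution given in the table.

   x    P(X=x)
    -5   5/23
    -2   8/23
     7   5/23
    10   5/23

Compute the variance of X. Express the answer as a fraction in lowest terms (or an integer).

E[X] = (5/23)·(-5) + (8/23)·(-2) + (5/23)·7 + (5/23)·10 = 44/23
E[X²] = (5/23)·25 + (8/23)·4 + (5/23)·49 + (5/23)·100 = 902/23
Var(X) = 902/23 − (44/23)² = 18810/529

18810/529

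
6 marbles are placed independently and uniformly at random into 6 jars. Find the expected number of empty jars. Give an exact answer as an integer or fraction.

15625/7776

Let Xⱼ=1 if jar j is empty. P(Xⱼ=1) = ((6-1)/6)^6 = 15625/46656.
By linearity, E[#empty] = 6·15625/46656 = 15625/7776.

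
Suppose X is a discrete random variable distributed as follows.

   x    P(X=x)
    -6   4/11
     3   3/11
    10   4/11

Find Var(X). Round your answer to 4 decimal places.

E[X] = (4/11)·(-6) + (3/11)·3 + (4/11)·10 = 25/11
E[X²] = (4/11)·36 + (3/11)·9 + (4/11)·100 = 571/11
Var(X) = 571/11 − (25/11)² = 5656/121 ≈ 46.7438

46.7438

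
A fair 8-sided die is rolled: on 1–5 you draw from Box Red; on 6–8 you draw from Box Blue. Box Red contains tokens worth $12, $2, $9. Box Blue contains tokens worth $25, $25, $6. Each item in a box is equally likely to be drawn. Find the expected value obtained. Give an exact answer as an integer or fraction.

283/24 dollars

E[X | Box Red] = (12 + 2 + 9)/3 = 23/3
E[X | Box Blue] = (25 + 25 + 6)/3 = 56/3
E[X] = (5/8)·23/3 + (3/8)·56/3 = 283/24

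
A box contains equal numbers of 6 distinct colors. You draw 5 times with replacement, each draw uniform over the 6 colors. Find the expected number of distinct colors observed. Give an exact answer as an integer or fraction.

Let Xⱼ=1 if type j appears at least once. P(Xⱼ=1) = 1 − ((6−1)/6)^5 = 4651/7776.
E[#distinct] = 6·4651/7776 = 4651/1296.

4651/1296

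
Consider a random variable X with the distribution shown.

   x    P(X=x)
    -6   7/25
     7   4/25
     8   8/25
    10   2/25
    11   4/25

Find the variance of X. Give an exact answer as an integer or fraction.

28104/625

E[X] = (7/25)·(-6) + (4/25)·7 + (8/25)·8 + (2/25)·10 + (4/25)·11 = 114/25
E[X²] = (7/25)·36 + (4/25)·49 + (8/25)·64 + (2/25)·100 + (4/25)·121 = 1644/25
Var(X) = 1644/25 − (114/25)² = 28104/625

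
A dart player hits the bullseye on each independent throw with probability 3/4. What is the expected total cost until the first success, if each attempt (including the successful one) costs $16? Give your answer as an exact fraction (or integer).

E[#attempts] = 1/p = 4/3; E[cost] = 16·4/3 = 64/3.

64/3 dollars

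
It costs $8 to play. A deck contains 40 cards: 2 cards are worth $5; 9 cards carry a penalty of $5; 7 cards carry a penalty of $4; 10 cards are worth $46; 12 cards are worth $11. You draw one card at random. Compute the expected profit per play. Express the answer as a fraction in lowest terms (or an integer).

E[payout] = (2/40)·5 + (9/40)·(-5) + (7/40)·(-4) + (10/40)·46 + (12/40)·11 = 529/40
Expected profit = 529/40 − 8 = 209/40

209/40 dollars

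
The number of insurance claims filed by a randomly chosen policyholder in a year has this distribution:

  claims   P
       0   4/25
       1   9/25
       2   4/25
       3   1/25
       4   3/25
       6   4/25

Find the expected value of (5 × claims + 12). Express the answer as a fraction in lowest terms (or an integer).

E[5x+12] = (4/25)·12 + (9/25)·17 + (4/25)·22 + (1/25)·27 + (3/25)·32 + (4/25)·42
     = 116/5

116/5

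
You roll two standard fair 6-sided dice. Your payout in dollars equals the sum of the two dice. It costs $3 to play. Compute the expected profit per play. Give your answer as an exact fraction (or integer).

$4

Distribution of the sum of the two dice: 2 w.p. 1/36, 3 w.p. 1/18, 4 w.p. 1/12, 5 w.p. 1/9, 6 w.p. 5/36, 7 w.p. 1/6, …
E[payout] = (1/36)·2 + (1/18)·3 + (1/12)·4 + (1/9)·5 + (5/36)·6 + (1/6)·7 + (5/36)·8 + (1/9)·9 + (1/12)·10 + (1/18)·11 + (1/36)·12 = 7
Expected profit = 7 − 3 = 4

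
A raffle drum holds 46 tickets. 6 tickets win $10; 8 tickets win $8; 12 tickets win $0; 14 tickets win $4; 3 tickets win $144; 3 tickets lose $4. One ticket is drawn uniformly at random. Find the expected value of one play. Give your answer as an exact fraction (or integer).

300/23 dollars

E[payout] = (6/46)·10 + (8/46)·8 + (12/46)·0 + (14/46)·4 + (3/46)·144 + (3/46)·(-4) = 300/23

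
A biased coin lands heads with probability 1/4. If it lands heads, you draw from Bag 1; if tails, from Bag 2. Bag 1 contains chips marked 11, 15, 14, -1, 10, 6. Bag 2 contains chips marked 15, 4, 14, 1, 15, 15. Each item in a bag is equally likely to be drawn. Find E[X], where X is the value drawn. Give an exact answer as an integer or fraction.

E[X | Bag 1] = (11 + 15 + 14 − 1 + 10 + 6)/6 = 55/6
E[X | Bag 2] = (15 + 4 + 14 + 1 + 15 + 15)/6 = 32/3
E[X] = (1/4)·55/6 + (3/4)·32/3 = 247/24

247/24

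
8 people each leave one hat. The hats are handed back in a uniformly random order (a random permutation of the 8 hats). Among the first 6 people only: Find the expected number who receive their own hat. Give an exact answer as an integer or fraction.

Let Xᵢ = 1 if person i gets their own hat. For each i, P(Xᵢ=1) = 1/8.
By linearity of expectation, E[X₁+…+X_6] = 6·(1/8) = 3/4.

3/4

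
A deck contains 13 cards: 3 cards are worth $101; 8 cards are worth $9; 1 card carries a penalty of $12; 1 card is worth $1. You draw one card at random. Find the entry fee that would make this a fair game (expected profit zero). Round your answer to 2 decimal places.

E[payout] = (3/13)·101 + (8/13)·9 + (1/13)·(-12) + (1/13)·1 = 28
Fair fee = E[payout] = 28 ≈ $28.00

$28.00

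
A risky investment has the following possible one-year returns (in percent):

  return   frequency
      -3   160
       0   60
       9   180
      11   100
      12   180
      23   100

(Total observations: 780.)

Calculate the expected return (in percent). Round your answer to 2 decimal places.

8.59

Total = 780, so P(return=-3) = 160/780, etc.
E[X] = (8/39)·(-3) + (1/13)·0 + (3/13)·9 + (5/39)·11 + (3/13)·12 + (5/39)·23
     = 335/39 ≈ 8.59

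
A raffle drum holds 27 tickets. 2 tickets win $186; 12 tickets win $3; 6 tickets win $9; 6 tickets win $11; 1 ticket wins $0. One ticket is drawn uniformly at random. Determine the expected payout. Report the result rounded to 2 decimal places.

E[payout] = (2/27)·186 + (12/27)·3 + (6/27)·9 + (6/27)·11 + (1/27)·0 = 176/9
≈ $19.56

$19.56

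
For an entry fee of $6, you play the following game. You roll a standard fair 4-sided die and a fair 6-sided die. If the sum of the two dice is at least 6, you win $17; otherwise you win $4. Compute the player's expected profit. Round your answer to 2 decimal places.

E[payout] = (5/12)·4 + (7/12)·17 = 139/12
Expected profit = 139/12 − 6 = 67/12 ≈ $5.58

$5.58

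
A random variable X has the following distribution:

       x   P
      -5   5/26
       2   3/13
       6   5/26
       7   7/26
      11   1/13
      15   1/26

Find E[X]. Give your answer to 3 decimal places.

3.962

E[X] = (5/26)·(-5) + (3/13)·2 + (5/26)·6 + (7/26)·7 + (1/13)·11 + (1/26)·15
     = 103/26 ≈ 3.962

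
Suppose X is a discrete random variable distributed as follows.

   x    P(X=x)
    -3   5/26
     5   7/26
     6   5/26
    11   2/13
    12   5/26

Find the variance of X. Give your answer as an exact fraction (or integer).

E[X] = (5/26)·(-3) + (7/26)·5 + (5/26)·6 + (2/13)·11 + (5/26)·12 = 77/13
E[X²] = (5/26)·9 + (7/26)·25 + (5/26)·36 + (2/13)·121 + (5/26)·144 = 802/13
Var(X) = 802/13 − (77/13)² = 4497/169

4497/169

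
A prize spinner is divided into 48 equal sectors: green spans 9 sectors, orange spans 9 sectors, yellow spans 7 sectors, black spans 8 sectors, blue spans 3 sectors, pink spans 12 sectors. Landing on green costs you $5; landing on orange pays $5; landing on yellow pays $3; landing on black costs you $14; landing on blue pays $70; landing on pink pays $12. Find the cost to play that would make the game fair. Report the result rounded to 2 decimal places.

$5.48

E[payout] = (9/48)·(-5) + (9/48)·5 + (7/48)·3 + (8/48)·(-14) + (3/48)·70 + (12/48)·12 = 263/48
Fair fee = E[payout] = 263/48 ≈ $5.48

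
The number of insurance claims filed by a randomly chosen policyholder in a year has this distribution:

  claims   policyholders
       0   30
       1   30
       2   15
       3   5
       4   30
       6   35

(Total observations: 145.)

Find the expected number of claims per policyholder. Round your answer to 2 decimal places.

Total = 145, so P(claims=0) = 30/145, etc.
E[X] = (6/29)·0 + (6/29)·1 + (3/29)·2 + (1/29)·3 + (6/29)·4 + (7/29)·6
     = 81/29 ≈ 2.79

2.79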